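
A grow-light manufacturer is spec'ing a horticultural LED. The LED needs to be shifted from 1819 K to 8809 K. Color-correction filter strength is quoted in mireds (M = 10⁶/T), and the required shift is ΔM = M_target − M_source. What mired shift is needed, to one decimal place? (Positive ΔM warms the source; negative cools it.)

-436.2 mireds

M_source = 10⁶/1819 = 549.753; M_target = 10⁶/8809 = 113.520.
ΔM = 113.520 − 549.753 = -436.232 → -436.2 mireds, a cooling shift.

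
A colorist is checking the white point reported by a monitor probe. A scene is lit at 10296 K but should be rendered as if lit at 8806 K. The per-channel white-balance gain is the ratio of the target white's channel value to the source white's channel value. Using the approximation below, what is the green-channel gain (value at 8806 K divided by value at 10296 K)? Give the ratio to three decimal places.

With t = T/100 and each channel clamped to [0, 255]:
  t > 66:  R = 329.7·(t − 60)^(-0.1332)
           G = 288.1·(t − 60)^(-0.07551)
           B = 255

At 10296 K (t = 102.96):
  G = 288.1·(102.96 − 60)^(-0.07551) = 288.1·42.96^(-0.07551) = 288.1·0.75281 = 216.886.
At 8806 K (t = 88.06):
  G = 288.1·(88.06 − 60)^(-0.07551) = 288.1·28.06^(-0.07551) = 288.1·0.77742 = 223.974.
Gain = 223.974 / 216.886 = 1.0327 → 1.033.

1.033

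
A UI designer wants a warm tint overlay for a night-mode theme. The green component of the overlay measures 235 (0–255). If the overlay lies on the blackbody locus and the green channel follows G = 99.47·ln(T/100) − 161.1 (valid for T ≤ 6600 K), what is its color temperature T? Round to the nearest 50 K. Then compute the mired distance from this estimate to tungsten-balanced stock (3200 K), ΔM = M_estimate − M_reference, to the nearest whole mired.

-126 mireds

ln t = (235 + 161.1) / 99.47 = 3.9821.
t = e^3.9821 = 53.630.
T = 100·t = 5363 K → 5350 K to the nearest 50 K.
M_estimate = 10⁶/5350 = 186.92; M_reference = 10⁶/3200 = 312.50.
ΔM = 186.92 − 312.50 = -125.58 → -126 mireds.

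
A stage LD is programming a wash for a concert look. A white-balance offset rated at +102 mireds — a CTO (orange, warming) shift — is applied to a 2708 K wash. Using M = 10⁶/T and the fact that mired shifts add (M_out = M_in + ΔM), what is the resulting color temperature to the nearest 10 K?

M_in = 10⁶/2708 = 369.28 mireds.
M_out = 369.28 + (+102) = 471.28 mireds.
T_out = 10⁶/471.28 = 2121.9 K → 2120 K.

2120 K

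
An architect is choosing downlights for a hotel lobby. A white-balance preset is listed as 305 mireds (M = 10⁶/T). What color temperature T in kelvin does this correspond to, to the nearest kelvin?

3279 K

T = 10⁶ / 305 = 3278.69 K → 3279 K.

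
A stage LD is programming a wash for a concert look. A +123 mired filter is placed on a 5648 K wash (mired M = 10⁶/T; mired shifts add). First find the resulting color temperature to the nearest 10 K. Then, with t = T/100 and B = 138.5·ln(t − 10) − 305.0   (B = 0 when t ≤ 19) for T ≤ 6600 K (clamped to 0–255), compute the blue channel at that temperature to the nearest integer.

131

M_in = 10⁶/5648 = 177.05; M_out = 177.05 + (+123) = 300.05.
T_out = 10⁶/300.05 = 3332.7 K → 3330 K; t = 33.3.
B = 138.5·ln(33.3 − 10) − 305.0 = 138.5·ln 23.3 − 305.0 = 138.5·3.1485 − 305.0 = 131.061.
Rounded: 131.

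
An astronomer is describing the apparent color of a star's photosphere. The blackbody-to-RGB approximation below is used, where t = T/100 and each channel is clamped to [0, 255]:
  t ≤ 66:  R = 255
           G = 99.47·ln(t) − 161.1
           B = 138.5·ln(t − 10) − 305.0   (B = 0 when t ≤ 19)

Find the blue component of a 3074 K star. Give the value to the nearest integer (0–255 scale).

115

t = 3074/100 = 30.74; the t ≤ 66 branch applies.
B = 138.5·ln(30.74 − 10) − 305.0 = 138.5·ln 20.74 − 305.0 = 138.5·3.0321 − 305.0 = 114.941.
Rounded: 115.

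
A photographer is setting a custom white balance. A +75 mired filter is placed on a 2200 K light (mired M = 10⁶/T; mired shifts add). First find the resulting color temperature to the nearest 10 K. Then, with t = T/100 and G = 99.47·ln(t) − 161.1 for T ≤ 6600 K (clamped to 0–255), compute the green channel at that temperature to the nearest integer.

M_in = 10⁶/2200 = 454.55; M_out = 454.55 + (+75) = 529.55.
T_out = 10⁶/529.55 = 1888.4 K → 1890 K; t = 18.9.
G = 99.47·ln 18.9 − 161.1 = 99.47·2.9392 − 161.1 = 131.258.
Rounded: 131.

131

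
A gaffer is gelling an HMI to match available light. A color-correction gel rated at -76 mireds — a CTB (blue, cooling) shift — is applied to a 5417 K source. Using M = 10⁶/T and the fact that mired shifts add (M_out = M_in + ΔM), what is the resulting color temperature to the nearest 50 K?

M_in = 10⁶/5417 = 184.60 mireds.
M_out = 184.60 + (-76) = 108.60 mireds.
T_out = 10⁶/108.60 = 9207.8 K → 9200 K.

9200 K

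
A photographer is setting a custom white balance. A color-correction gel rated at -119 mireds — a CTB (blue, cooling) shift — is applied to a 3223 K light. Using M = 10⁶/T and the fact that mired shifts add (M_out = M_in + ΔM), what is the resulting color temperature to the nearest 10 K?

M_in = 10⁶/3223 = 310.27 mireds.
M_out = 310.27 + (-119) = 191.27 mireds.
T_out = 10⁶/191.27 = 5228.2 K → 5230 K.

5230 K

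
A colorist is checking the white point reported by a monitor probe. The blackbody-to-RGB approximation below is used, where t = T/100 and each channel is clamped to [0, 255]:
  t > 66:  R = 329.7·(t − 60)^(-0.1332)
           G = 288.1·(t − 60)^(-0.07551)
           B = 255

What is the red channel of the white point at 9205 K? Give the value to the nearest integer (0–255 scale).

208

t = 9205/100 = 92.05; the t > 66 branch applies.
R = 329.7·(92.05 − 60)^(-0.1332) = 329.7·32.05^(-0.1332) = 329.7·0.63012 = 207.751.
Rounded: 208.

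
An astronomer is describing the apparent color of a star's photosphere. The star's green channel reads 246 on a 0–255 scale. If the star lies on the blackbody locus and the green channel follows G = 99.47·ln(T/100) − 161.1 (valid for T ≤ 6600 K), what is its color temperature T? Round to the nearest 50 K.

6000 K

ln t = (246 + 161.1) / 99.47 = 4.0927.
t = e^4.0927 = 59.901.
T = 100·t = 5990 K → 6000 K to the nearest 50 K.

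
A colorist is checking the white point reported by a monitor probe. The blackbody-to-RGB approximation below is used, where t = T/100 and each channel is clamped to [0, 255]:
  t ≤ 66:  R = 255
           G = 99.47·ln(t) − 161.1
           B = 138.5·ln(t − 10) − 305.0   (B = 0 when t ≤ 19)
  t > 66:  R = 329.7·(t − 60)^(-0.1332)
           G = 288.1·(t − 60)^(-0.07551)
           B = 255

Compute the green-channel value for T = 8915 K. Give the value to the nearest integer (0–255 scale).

t = 8915/100 = 89.15; the t > 66 branch applies.
G = 288.1·(89.15 − 60)^(-0.07551) = 288.1·29.15^(-0.07551) = 288.1·0.77518 = 223.331.
Rounded: 223.

223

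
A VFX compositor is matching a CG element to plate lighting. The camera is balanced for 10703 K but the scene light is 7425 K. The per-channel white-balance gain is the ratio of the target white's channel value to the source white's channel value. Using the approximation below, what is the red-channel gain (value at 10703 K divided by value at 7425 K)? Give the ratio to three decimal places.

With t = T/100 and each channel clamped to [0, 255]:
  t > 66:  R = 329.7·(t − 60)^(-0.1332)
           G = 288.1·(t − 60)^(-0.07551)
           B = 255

0.853

At 7425 K (t = 74.25):
  R = 329.7·(74.25 − 60)^(-0.1332) = 329.7·14.25^(-0.1332) = 329.7·0.70196 = 231.436.
At 10703 K (t = 107.03):
  R = 329.7·(107.03 − 60)^(-0.1332) = 329.7·47.03^(-0.1332) = 329.7·0.59874 = 197.405.
Gain = 197.405 / 231.436 = 0.8530 → 0.853.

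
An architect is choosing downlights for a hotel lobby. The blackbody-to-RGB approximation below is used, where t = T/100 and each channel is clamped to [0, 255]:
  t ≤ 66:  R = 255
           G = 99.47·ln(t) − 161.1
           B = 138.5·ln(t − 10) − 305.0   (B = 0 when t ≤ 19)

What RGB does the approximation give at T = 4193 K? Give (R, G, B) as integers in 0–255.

(255, 211, 175)

t = 4193/100 = 41.93; the t ≤ 66 branch applies.
R = 255 by definition for t ≤ 66.
G = 99.47·ln 41.93 − 161.1 = 99.47·3.7360 − 161.1 = 210.520.
B = 138.5·ln(41.93 − 10) − 305.0 = 138.5·ln 31.93 − 305.0 = 138.5·3.4635 − 305.0 = 174.701.
Rounded: (255, 211, 175).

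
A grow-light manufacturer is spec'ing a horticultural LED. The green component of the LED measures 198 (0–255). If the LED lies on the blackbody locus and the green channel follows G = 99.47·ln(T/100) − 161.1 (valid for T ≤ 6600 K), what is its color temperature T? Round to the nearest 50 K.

ln t = (198 + 161.1) / 99.47 = 3.6101.
t = e^3.6101 = 36.971.
T = 100·t = 3697 K → 3700 K to the nearest 50 K.

3700 K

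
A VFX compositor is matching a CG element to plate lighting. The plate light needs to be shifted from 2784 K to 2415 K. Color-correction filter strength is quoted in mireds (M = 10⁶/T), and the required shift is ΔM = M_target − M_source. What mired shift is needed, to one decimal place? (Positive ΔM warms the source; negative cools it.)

+54.9 mireds

M_source = 10⁶/2784 = 359.195; M_target = 10⁶/2415 = 414.079.
ΔM = 414.079 − 359.195 = 54.883 → +54.9 mireds, a warming shift.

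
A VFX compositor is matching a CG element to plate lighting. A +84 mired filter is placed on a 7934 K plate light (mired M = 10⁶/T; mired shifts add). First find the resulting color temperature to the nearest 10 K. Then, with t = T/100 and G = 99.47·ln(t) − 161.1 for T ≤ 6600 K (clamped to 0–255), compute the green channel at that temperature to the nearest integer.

M_in = 10⁶/7934 = 126.04; M_out = 126.04 + (+84) = 210.04.
T_out = 10⁶/210.04 = 4761.0 K → 4760 K; t = 47.6.
G = 99.47·ln 47.6 − 161.1 = 99.47·3.8628 − 161.1 = 223.136.
Rounded: 223.

223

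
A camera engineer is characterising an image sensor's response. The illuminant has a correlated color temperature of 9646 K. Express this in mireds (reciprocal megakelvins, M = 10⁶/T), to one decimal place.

103.7 mireds

M = 10⁶ / 9646 = 103.670 → 103.7 mireds.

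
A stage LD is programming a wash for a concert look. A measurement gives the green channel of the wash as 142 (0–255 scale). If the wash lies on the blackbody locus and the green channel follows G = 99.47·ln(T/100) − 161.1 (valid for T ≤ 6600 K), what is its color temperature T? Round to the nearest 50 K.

ln t = (142 + 161.1) / 99.47 = 3.0471.
t = e^3.0471 = 21.055.
T = 100·t = 2106 K → 2100 K to the nearest 50 K.

2100 K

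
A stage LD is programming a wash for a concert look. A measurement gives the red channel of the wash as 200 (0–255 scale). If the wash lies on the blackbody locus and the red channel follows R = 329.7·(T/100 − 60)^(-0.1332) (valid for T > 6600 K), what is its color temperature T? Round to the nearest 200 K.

10200 K

(t − 60)^(-0.1332) = 200/329.7 = 0.60661.
t − 60 = 0.60661^(1/-0.1332) = 0.60661^(-7.508) = 42.638, so t = 102.638.
T = 100·t = 10264 K → 10200 K to the nearest 200 K.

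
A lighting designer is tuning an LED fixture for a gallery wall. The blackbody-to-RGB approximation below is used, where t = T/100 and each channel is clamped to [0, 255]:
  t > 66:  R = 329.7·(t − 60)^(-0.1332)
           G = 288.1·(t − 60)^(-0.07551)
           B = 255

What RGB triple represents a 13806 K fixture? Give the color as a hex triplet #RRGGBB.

#B9CFFF

t = 13806/100 = 138.06; the t > 66 branch applies.
R = 329.7·(138.06 − 60)^(-0.1332) = 329.7·78.06^(-0.1332) = 329.7·0.55967 = 184.522.
G = 288.1·(138.06 − 60)^(-0.07551) = 288.1·78.06^(-0.07551) = 288.1·0.71962 = 207.322.
B = 255 by definition for t > 66.
Rounded: (185, 207, 255).
In hex: #B9CFFF.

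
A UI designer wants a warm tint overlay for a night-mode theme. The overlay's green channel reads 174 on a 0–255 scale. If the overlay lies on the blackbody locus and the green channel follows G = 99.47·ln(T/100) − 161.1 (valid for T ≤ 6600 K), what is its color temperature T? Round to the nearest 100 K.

2900 K

ln t = (174 + 161.1) / 99.47 = 3.3689.
t = e^3.3689 = 29.045.
T = 100·t = 2905 K → 2900 K to the nearest 100 K.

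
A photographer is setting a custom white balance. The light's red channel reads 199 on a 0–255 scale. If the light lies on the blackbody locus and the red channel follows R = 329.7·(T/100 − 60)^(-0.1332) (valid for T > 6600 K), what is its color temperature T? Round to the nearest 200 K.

10400 K

(t − 60)^(-0.1332) = 199/329.7 = 0.60358.
t − 60 = 0.60358^(1/-0.1332) = 0.60358^(-7.508) = 44.273, so t = 104.273.
T = 100·t = 10427 K → 10400 K to the nearest 200 K.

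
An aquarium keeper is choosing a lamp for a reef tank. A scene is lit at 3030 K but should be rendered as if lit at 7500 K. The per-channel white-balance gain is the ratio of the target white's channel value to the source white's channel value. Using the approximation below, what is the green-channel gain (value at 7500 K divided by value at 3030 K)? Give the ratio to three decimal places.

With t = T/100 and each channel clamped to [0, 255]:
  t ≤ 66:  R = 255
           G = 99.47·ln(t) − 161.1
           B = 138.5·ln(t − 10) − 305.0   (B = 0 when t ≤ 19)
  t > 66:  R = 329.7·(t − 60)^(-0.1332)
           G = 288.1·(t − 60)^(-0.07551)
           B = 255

1.318

At 3030 K (t = 30.3):
  G = 99.47·ln 30.3 − 161.1 = 99.47·3.4111 − 161.1 = 178.207.
At 7500 K (t = 75):
  G = 288.1·(75 − 60)^(-0.07551) = 288.1·15^(-0.07551) = 288.1·0.81507 = 234.821.
Gain = 234.821 / 178.207 = 1.3177 → 1.318.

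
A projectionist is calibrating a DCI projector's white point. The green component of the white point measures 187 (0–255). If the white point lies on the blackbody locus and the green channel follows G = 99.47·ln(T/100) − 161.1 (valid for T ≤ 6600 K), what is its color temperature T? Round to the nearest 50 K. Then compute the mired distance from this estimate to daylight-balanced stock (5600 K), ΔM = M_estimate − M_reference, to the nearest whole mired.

ln t = (187 + 161.1) / 99.47 = 3.4995.
t = e^3.4995 = 33.100.
T = 100·t = 3310 K → 3300 K to the nearest 50 K.
M_estimate = 10⁶/3300 = 303.03; M_reference = 10⁶/5600 = 178.57.
ΔM = 303.03 − 178.57 = 124.46 → +124 mireds.

+124 mireds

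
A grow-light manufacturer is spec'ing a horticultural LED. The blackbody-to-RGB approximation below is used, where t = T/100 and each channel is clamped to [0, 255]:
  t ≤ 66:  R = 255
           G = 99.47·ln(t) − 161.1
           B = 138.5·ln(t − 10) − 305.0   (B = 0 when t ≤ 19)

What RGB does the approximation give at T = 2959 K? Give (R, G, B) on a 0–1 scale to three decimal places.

t = 2959/100 = 29.59; the t ≤ 66 branch applies.
R = 255 by definition for t ≤ 66.
G = 99.47·ln 29.59 − 161.1 = 99.47·3.3874 − 161.1 = 175.848.
B = 138.5·ln(29.59 − 10) − 305.0 = 138.5·ln 19.59 − 305.0 = 138.5·2.9750 − 305.0 = 107.040.
Dividing each by 255: (1.0000, 0.6896, 0.4198) → (1.000, 0.690, 0.420).

(1.000, 0.690, 0.420)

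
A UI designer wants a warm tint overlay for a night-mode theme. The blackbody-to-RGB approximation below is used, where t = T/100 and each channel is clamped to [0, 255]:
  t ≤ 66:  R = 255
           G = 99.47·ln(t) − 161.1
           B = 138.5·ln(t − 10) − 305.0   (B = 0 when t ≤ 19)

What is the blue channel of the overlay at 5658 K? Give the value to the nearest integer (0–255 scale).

t = 5658/100 = 56.58; the t ≤ 66 branch applies.
B = 138.5·ln(56.58 − 10) − 305.0 = 138.5·ln 46.58 − 305.0 = 138.5·3.8412 − 305.0 = 227.002.
Rounded: 227.

227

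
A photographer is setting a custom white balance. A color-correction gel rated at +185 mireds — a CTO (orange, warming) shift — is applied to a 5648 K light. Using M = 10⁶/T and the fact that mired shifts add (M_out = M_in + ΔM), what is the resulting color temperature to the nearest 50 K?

M_in = 10⁶/5648 = 177.05 mireds.
M_out = 177.05 + (+185) = 362.05 mireds.
T_out = 10⁶/362.05 = 2762.0 K → 2750 K.

2750 K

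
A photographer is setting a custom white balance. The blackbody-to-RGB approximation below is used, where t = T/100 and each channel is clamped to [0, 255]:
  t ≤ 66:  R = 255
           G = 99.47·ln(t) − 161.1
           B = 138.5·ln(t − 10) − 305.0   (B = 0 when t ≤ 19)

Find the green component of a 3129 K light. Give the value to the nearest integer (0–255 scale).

t = 3129/100 = 31.29; the t ≤ 66 branch applies.
G = 99.47·ln 31.29 − 161.1 = 99.47·3.4433 − 161.1 = 181.405.
Rounded: 181.

181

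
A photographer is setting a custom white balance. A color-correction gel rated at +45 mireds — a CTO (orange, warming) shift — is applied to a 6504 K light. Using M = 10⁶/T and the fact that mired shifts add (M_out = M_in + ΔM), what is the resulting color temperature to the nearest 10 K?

5030 K

M_in = 10⁶/6504 = 153.75 mireds.
M_out = 153.75 + (+45) = 198.75 mireds.
T_out = 10⁶/198.75 = 5031.4 K → 5030 K.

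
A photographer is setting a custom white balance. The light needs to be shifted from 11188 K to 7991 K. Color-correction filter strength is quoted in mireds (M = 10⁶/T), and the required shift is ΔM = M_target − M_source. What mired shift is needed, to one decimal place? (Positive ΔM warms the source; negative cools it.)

M_source = 10⁶/11188 = 89.381; M_target = 10⁶/7991 = 125.141.
ΔM = 125.141 − 89.381 = 35.759 → +35.8 mireds, a warming shift.

+35.8 mireds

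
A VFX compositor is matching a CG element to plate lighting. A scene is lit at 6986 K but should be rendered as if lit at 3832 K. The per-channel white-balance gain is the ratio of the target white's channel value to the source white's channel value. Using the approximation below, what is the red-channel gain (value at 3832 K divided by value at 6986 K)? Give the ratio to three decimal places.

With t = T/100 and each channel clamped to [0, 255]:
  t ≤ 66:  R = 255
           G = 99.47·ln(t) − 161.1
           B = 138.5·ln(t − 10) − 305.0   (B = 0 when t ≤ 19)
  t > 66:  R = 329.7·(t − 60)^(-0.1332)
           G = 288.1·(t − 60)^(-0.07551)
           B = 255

1.049

At 6986 K (t = 69.86):
  R = 329.7·(69.86 − 60)^(-0.1332) = 329.7·9.86^(-0.1332) = 329.7·0.73725 = 243.072.
At 3832 K (t = 38.32):
  R = 255 by definition for t ≤ 66.
Gain = 255.000 / 243.072 = 1.0491 → 1.049.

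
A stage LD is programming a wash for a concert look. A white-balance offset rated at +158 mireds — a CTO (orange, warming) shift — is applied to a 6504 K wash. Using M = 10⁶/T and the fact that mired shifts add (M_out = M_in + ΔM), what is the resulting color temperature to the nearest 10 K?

3210 K

M_in = 10⁶/6504 = 153.75 mireds.
M_out = 153.75 + (+158) = 311.75 mireds.
T_out = 10⁶/311.75 = 3207.7 K → 3210 K.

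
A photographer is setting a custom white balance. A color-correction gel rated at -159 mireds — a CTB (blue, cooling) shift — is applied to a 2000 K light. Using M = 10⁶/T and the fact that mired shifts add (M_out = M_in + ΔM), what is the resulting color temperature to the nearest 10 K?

2930 K

M_in = 10⁶/2000 = 500.00 mireds.
M_out = 500.00 + (-159) = 341.00 mireds.
T_out = 10⁶/341.00 = 2932.6 K → 2930 K.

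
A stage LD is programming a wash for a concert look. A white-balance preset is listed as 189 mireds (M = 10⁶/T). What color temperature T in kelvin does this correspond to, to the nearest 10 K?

T = 10⁶ / 189 = 5291.01 K → 5290 K.

5290 K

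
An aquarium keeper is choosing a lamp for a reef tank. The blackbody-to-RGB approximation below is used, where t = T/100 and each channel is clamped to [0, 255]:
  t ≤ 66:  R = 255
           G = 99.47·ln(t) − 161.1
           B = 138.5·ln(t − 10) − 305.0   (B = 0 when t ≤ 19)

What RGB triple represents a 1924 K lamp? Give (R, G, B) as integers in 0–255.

t = 1924/100 = 19.24; the t ≤ 66 branch applies.
R = 255 by definition for t ≤ 66.
G = 99.47·ln 19.24 − 161.1 = 99.47·2.9570 − 161.1 = 133.032.
B = 138.5·ln(19.24 − 10) − 305.0 = 138.5·ln 9.24 − 305.0 = 138.5·2.2235 − 305.0 = 2.961.
Rounded: (255, 133, 3).

(255, 133, 3)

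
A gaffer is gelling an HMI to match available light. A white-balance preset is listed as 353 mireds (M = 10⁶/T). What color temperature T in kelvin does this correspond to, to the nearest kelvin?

T = 10⁶ / 353 = 2832.86 K → 2833 K.

2833 K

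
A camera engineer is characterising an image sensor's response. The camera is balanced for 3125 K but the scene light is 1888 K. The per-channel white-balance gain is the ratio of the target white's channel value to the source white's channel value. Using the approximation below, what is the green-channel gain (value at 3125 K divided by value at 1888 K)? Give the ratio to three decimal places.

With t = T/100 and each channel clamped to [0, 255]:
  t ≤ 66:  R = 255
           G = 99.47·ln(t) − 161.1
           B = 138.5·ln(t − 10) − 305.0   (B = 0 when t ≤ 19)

1.382

At 1888 K (t = 18.88):
  G = 99.47·ln 18.88 − 161.1 = 99.47·2.9381 − 161.1 = 131.153.
At 3125 K (t = 31.25):
  G = 99.47·ln 31.25 − 161.1 = 99.47·3.4420 − 161.1 = 181.278.
Gain = 181.278 / 131.153 = 1.3822 → 1.382.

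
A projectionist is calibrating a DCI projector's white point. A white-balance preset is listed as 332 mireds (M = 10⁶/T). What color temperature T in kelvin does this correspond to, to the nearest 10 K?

T = 10⁶ / 332 = 3012.05 K → 3010 K.

3010 K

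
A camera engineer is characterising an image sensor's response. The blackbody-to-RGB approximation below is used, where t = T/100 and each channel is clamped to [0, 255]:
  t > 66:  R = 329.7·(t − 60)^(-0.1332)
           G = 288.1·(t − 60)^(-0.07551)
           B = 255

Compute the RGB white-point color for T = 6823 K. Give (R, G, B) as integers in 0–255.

t = 6823/100 = 68.23; the t > 66 branch applies.
R = 329.7·(68.23 − 60)^(-0.1332) = 329.7·8.23^(-0.1332) = 329.7·0.75521 = 248.993.
G = 288.1·(68.23 − 60)^(-0.07551) = 288.1·8.23^(-0.07551) = 288.1·0.85286 = 245.709.
B = 255 by definition for t > 66.
Rounded: (249, 246, 255).

(249, 246, 255)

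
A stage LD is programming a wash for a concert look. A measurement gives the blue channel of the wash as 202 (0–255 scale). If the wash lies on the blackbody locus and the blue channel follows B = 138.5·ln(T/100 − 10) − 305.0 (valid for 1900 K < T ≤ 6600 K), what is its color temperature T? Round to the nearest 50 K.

4900 K

ln(t − 10) = (202 + 305.0) / 138.5 = 3.6606.
t − 10 = e^3.6606 = 38.887, so t = 48.887.
T = 100·t = 4889 K → 4900 K to the nearest 50 K.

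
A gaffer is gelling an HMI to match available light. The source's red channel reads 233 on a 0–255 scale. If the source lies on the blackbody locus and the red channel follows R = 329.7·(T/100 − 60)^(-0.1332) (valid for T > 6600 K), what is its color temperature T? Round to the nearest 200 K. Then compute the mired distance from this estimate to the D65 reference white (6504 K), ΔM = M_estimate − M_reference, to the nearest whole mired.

(t − 60)^(-0.1332) = 233/329.7 = 0.70670.
t − 60 = 0.70670^(1/-0.1332) = 0.70670^(-7.508) = 13.547, so t = 73.547.
T = 100·t = 7355 K → 7400 K to the nearest 200 K.
M_estimate = 10⁶/7400 = 135.14; M_reference = 10⁶/6504 = 153.75.
ΔM = 135.14 − 153.75 = -18.62 → -19 mireds.

-19 mireds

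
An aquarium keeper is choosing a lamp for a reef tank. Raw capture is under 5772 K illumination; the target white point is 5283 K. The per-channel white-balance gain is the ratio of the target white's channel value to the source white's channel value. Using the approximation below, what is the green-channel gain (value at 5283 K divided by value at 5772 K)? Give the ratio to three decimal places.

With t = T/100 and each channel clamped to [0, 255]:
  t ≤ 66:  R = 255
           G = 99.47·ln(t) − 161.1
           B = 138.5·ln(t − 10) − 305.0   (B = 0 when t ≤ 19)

0.964

At 5772 K (t = 57.72):
  G = 99.47·ln 57.72 − 161.1 = 99.47·4.0556 − 161.1 = 242.311.
At 5283 K (t = 52.83):
  G = 99.47·ln 52.83 − 161.1 = 99.47·3.9671 − 161.1 = 233.505.
Gain = 233.505 / 242.311 = 0.9637 → 0.964.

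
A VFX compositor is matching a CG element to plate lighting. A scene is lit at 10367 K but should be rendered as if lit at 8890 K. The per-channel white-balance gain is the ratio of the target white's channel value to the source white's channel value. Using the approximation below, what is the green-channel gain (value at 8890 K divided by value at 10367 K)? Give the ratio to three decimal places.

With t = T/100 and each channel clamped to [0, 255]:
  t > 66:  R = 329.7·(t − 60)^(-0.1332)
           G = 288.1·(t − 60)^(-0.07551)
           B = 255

At 10367 K (t = 103.67):
  G = 288.1·(103.67 − 60)^(-0.07551) = 288.1·43.67^(-0.07551) = 288.1·0.75188 = 216.617.
At 8890 K (t = 88.9):
  G = 288.1·(88.9 − 60)^(-0.07551) = 288.1·28.9^(-0.07551) = 288.1·0.77569 = 223.476.
Gain = 223.476 / 216.617 = 1.0317 → 1.032.

1.032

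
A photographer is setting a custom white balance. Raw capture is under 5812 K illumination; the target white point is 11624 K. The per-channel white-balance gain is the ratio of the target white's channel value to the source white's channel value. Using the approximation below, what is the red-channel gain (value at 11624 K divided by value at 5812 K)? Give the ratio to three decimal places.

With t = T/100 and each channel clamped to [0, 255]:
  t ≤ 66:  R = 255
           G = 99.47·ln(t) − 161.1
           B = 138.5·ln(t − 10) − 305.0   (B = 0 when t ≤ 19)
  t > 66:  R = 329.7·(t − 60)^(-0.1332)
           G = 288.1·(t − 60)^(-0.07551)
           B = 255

At 5812 K (t = 58.12):
  R = 255 by definition for t ≤ 66.
At 11624 K (t = 116.24):
  R = 329.7·(116.24 − 60)^(-0.1332) = 329.7·56.24^(-0.1332) = 329.7·0.58465 = 192.758.
Gain = 192.758 / 255.000 = 0.7559 → 0.756.

0.756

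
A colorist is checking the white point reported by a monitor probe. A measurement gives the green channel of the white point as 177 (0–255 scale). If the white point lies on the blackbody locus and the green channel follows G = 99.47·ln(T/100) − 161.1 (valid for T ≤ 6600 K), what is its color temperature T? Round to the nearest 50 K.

ln t = (177 + 161.1) / 99.47 = 3.3990.
t = e^3.3990 = 29.935.
T = 100·t = 2993 K → 3000 K to the nearest 50 K.

3000 K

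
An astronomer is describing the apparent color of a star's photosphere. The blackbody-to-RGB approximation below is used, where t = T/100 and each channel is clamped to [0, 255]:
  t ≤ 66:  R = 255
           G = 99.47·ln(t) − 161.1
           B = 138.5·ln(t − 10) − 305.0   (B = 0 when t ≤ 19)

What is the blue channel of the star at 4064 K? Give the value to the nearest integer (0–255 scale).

169

t = 4064/100 = 40.64; the t ≤ 66 branch applies.
B = 138.5·ln(40.64 − 10) − 305.0 = 138.5·ln 30.64 − 305.0 = 138.5·3.4223 − 305.0 = 168.989.
Rounded: 169.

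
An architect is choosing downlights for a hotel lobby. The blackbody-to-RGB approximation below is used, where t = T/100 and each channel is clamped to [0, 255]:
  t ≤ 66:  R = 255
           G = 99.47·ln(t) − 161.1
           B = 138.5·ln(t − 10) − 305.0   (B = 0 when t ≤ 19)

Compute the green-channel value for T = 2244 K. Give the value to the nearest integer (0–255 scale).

t = 2244/100 = 22.44; the t ≤ 66 branch applies.
G = 99.47·ln 22.44 − 161.1 = 99.47·3.1108 − 161.1 = 148.336.
Rounded: 148.

148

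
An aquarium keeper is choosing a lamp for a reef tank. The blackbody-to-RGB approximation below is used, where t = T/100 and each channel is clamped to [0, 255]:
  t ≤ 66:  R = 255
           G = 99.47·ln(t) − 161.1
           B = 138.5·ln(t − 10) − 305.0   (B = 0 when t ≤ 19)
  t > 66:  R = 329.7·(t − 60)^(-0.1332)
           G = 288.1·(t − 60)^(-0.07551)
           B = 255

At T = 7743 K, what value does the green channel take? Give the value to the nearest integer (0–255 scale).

232

t = 7743/100 = 77.43; the t > 66 branch applies.
G = 288.1·(77.43 − 60)^(-0.07551) = 288.1·17.43^(-0.07551) = 288.1·0.80588 = 232.174.
Rounded: 232.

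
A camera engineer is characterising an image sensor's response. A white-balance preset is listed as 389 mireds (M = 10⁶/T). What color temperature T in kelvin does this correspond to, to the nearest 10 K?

2570 K

T = 10⁶ / 389 = 2570.69 K → 2570 K.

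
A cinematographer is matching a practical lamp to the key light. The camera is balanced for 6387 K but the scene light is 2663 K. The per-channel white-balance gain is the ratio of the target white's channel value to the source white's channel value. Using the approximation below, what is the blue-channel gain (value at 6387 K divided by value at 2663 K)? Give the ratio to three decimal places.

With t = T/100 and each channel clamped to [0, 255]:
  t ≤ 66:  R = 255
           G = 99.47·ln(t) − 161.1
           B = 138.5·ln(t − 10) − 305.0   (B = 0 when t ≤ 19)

At 2663 K (t = 26.63):
  B = 138.5·ln(26.63 − 10) − 305.0 = 138.5·ln 16.63 − 305.0 = 138.5·2.8112 − 305.0 = 84.352.
At 6387 K (t = 63.87):
  B = 138.5·ln(63.87 − 10) − 305.0 = 138.5·ln 53.87 − 305.0 = 138.5·3.9866 − 305.0 = 247.140.
Gain = 247.140 / 84.352 = 2.9299 → 2.930.

2.930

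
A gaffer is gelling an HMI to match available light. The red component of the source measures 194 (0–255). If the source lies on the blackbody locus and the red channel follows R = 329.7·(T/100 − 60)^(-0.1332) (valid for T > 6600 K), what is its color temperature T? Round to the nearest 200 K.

(t − 60)^(-0.1332) = 194/329.7 = 0.58841.
t − 60 = 0.58841^(1/-0.1332) = 0.58841^(-7.508) = 53.593, so t = 113.593.
T = 100·t = 11359 K → 11400 K to the nearest 200 K.

11400 K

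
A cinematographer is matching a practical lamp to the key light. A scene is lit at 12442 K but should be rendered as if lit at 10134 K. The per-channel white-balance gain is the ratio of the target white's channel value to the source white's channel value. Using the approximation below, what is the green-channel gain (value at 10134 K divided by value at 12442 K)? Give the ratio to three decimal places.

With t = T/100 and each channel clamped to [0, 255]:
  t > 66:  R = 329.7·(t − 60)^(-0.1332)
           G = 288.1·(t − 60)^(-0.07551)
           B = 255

At 12442 K (t = 124.42):
  G = 288.1·(124.42 − 60)^(-0.07551) = 288.1·64.42^(-0.07551) = 288.1·0.73013 = 210.351.
At 10134 K (t = 101.34):
  G = 288.1·(101.34 − 60)^(-0.07551) = 288.1·41.34^(-0.07551) = 288.1·0.75500 = 217.516.
Gain = 217.516 / 210.351 = 1.0341 → 1.034.

1.034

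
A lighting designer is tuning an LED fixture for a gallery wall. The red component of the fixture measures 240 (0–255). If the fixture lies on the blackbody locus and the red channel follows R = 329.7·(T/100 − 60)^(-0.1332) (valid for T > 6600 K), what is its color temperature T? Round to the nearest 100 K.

7100 K

(t − 60)^(-0.1332) = 240/329.7 = 0.72793.
t − 60 = 0.72793^(1/-0.1332) = 0.72793^(-7.508) = 10.848, so t = 70.848.
T = 100·t = 7085 K → 7100 K to the nearest 100 K.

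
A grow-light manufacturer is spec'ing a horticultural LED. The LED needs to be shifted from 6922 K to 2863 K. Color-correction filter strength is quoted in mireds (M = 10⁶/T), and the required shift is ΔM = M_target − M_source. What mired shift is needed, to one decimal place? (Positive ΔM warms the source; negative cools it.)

+204.8 mireds

M_source = 10⁶/6922 = 144.467; M_target = 10⁶/2863 = 349.284.
ΔM = 349.284 − 144.467 = 204.817 → +204.8 mireds, a warming shift.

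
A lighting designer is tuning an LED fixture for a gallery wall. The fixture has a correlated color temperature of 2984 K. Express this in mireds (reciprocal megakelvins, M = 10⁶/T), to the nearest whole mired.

M = 10⁶ / 2984 = 335.121 → 335 mireds.

335 mireds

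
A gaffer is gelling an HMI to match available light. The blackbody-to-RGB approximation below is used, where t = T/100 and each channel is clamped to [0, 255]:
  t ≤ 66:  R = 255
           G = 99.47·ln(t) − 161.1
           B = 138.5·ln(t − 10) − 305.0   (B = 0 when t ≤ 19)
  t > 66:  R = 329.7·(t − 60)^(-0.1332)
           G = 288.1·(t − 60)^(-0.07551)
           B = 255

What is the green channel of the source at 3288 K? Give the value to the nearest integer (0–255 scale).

186

t = 3288/100 = 32.88; the t ≤ 66 branch applies.
G = 99.47·ln 32.88 − 161.1 = 99.47·3.4929 − 161.1 = 186.335.
Rounded: 186.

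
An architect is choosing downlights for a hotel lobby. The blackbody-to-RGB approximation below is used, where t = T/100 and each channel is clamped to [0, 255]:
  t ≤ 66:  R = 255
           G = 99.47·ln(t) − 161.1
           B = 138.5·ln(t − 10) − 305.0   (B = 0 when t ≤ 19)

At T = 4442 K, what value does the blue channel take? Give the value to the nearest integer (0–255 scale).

185

t = 4442/100 = 44.42; the t ≤ 66 branch applies.
B = 138.5·ln(44.42 − 10) − 305.0 = 138.5·ln 34.42 − 305.0 = 138.5·3.5386 − 305.0 = 185.101.
Rounded: 185.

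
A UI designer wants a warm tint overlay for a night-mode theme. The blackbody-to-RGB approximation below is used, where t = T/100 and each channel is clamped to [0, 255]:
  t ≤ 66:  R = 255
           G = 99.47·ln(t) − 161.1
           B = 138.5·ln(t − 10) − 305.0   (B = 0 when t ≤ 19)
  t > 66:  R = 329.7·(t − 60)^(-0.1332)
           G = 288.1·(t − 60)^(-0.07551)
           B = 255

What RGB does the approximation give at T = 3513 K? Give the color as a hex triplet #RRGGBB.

#FFC18E

t = 3513/100 = 35.13; the t ≤ 66 branch applies.
R = 255 by definition for t ≤ 66.
G = 99.47·ln 35.13 − 161.1 = 99.47·3.5591 − 161.1 = 192.919.
B = 138.5·ln(35.13 − 10) − 305.0 = 138.5·ln 25.13 − 305.0 = 138.5·3.2241 − 305.0 = 141.533.
Rounded: (255, 193, 142).
In hex: #FFC18E.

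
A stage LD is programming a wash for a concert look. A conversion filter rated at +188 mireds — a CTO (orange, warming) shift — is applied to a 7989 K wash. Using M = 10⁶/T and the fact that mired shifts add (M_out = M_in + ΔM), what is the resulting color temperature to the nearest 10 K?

3190 K

M_in = 10⁶/7989 = 125.17 mireds.
M_out = 125.17 + (+188) = 313.17 mireds.
T_out = 10⁶/313.17 = 3193.1 K → 3190 K.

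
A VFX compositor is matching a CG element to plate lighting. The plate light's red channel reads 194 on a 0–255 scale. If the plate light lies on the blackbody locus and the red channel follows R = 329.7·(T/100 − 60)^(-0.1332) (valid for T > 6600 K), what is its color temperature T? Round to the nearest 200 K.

11400 K

(t − 60)^(-0.1332) = 194/329.7 = 0.58841.
t − 60 = 0.58841^(1/-0.1332) = 0.58841^(-7.508) = 53.593, so t = 113.593.
T = 100·t = 11359 K → 11400 K to the nearest 200 K.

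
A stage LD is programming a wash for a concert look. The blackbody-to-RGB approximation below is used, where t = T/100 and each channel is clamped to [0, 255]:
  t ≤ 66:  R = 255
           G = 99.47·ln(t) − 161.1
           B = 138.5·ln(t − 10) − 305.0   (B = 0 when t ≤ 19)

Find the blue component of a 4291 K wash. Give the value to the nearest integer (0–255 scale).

179

t = 4291/100 = 42.91; the t ≤ 66 branch applies.
B = 138.5·ln(42.91 − 10) − 305.0 = 138.5·ln 32.91 − 305.0 = 138.5·3.4938 − 305.0 = 178.888.
Rounded: 179.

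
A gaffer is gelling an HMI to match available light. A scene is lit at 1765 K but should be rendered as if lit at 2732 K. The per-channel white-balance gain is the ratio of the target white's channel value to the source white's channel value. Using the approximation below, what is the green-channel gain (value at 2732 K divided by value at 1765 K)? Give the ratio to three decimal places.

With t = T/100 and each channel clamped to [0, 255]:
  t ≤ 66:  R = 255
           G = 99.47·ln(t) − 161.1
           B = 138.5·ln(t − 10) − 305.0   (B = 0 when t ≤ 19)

1.349

At 1765 K (t = 17.65):
  G = 99.47·ln 17.65 − 161.1 = 99.47·2.8707 − 161.1 = 124.452.
At 2732 K (t = 27.32):
  G = 99.47·ln 27.32 − 161.1 = 99.47·3.3076 − 161.1 = 167.909.
Gain = 167.909 / 124.452 = 1.3492 → 1.349.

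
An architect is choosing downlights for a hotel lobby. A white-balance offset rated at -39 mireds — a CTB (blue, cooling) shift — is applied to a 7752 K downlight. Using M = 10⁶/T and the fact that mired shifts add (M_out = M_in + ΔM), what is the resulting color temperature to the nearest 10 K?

M_in = 10⁶/7752 = 129.00 mireds.
M_out = 129.00 + (-39) = 90.00 mireds.
T_out = 10⁶/90.00 = 11111.2 K → 11110 K.

11110 K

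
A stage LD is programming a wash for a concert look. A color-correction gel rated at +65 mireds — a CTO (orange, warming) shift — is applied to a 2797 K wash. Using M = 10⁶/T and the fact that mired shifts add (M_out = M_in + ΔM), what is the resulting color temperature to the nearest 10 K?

2370 K

M_in = 10⁶/2797 = 357.53 mireds.
M_out = 357.53 + (+65) = 422.53 mireds.
T_out = 10⁶/422.53 = 2366.7 K → 2370 K.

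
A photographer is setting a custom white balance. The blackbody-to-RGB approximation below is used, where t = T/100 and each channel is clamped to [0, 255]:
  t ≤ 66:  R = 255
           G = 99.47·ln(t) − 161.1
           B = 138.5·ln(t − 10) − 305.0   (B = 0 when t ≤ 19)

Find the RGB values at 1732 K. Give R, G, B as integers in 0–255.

t = 1732/100 = 17.32; the t ≤ 66 branch applies.
R = 255 by definition for t ≤ 66.
G = 99.47·ln 17.32 − 161.1 = 99.47·2.8519 − 161.1 = 122.575.
t = 17.32 ≤ 19, so B = 0.
Rounded: (255, 123, 0).

R=255, G=123, B=0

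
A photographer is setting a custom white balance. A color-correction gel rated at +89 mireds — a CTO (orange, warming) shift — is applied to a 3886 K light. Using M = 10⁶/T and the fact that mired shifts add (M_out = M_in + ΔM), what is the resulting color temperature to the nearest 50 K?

2900 K

M_in = 10⁶/3886 = 257.33 mireds.
M_out = 257.33 + (+89) = 346.33 mireds.
T_out = 10⁶/346.33 = 2887.4 K → 2900 K.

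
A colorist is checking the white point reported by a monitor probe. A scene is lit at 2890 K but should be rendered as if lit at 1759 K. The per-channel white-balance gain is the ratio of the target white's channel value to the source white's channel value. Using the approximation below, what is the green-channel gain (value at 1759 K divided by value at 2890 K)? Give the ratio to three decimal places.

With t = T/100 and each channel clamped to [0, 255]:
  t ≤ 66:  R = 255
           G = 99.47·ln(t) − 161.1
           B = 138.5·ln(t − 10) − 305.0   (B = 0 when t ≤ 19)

0.715

At 2890 K (t = 28.9):
  G = 99.47·ln 28.9 − 161.1 = 99.47·3.3638 − 161.1 = 173.501.
At 1759 K (t = 17.59):
  G = 99.47·ln 17.59 − 161.1 = 99.47·2.8673 − 161.1 = 124.113.
Gain = 124.113 / 173.501 = 0.7153 → 0.715.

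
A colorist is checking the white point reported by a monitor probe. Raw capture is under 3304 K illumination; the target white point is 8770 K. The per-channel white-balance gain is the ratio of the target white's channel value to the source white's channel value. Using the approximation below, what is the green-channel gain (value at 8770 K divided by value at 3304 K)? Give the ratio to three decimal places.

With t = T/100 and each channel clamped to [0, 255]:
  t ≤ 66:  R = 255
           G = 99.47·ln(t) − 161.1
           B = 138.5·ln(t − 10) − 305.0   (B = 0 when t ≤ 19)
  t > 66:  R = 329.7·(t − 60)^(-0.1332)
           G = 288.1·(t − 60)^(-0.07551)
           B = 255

At 3304 K (t = 33.04):
  G = 99.47·ln 33.04 − 161.1 = 99.47·3.4977 − 161.1 = 186.818.
At 8770 K (t = 87.7):
  G = 288.1·(87.7 − 60)^(-0.07551) = 288.1·27.7^(-0.07551) = 288.1·0.77818 = 224.193.
Gain = 224.193 / 186.818 = 1.2001 → 1.200.

1.200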